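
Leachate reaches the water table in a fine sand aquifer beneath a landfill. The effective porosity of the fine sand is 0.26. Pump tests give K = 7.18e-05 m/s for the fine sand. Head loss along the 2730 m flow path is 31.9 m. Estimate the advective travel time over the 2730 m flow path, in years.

26.8

Convert K: 7.18e-05 m/s × 86400 = 6.204 m/day.
Hydraulic gradient i = Δh / L = 31.9 / 2730 = 0.01168.
Darcy flux q = K · i = 6.204 × 0.01168 = 0.07249 m/day.
Seepage velocity v = q / n_e = 0.07249 / 0.26 = 0.2788 m/day.
Travel time t = L / v = 2730 / 0.2788 = 9792 days = 26.81 years.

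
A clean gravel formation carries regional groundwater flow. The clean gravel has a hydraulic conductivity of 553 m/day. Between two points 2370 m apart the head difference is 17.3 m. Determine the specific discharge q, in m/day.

Hydraulic gradient i = Δh / L = 17.3 / 2370 = 0.007300.
Specific discharge q = K · i = 553.0 × 0.007300 = 4.037 m/day.

4.04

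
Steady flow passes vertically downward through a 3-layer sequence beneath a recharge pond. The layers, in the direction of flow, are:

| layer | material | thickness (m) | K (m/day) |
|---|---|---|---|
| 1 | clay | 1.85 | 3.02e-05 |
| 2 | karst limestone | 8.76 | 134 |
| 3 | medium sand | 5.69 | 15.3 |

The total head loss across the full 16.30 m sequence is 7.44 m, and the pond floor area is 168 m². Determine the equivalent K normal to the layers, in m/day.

Flow is perpendicular to layering, so the layers act in series and the equivalent K is the thickness-weighted harmonic mean.
Total thickness L = 1.85 + 8.76 + 5.69 = 16.30 m.
Σ(b_i/K_i) = 1.85/3.02e-05 + 8.76/134 + 5.69/15.3 = 61259 d.
K_eq = L / Σ(b_i/K_i) = 16.30 / 61259 = 0.0002661 m/day.

0.000266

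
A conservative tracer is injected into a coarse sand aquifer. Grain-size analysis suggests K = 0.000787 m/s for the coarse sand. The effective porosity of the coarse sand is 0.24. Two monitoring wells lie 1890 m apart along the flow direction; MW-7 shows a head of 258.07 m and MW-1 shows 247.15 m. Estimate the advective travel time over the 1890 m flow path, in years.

3.16

Convert K: 0.000787 m/s × 86400 = 68.00 m/day.
Hydraulic gradient i = (258.07 − 247.15) / 1890 = 10.92 / 1890 = 0.005778.
Darcy flux q = K · i = 68.00 × 0.005778 = 0.3929 m/day.
Seepage velocity v = q / n_e = 0.3929 / 0.24 = 1.637 m/day.
Travel time t = L / v = 1890 / 1.637 = 1155 days = 3.161 years.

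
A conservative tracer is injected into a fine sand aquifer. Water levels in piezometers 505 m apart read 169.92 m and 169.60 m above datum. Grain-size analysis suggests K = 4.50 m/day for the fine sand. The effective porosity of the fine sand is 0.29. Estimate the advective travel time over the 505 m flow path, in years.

141

Hydraulic gradient i = (169.92 − 169.60) / 505 = 0.32 / 505 = 0.0006337.
Darcy flux q = K · i = 4.500 × 0.0006337 = 0.002851 m/day.
Seepage velocity v = q / n_e = 0.002851 / 0.29 = 0.009833 m/day.
Travel time t = L / v = 505 / 0.009833 = 51359 days = 140.6 years.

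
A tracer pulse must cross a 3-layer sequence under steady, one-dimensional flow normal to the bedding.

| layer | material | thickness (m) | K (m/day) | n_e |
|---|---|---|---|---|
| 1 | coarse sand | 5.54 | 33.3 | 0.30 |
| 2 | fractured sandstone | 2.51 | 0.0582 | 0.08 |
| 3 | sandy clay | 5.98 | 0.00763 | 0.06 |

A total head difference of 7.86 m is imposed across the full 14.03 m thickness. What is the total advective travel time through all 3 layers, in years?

0.640

With flow normal to the layers, continuity requires the same specific discharge q through every layer.
Σ(b_i/K_i) = 5.54/33.3 + 2.51/0.0582 + 5.98/0.00763 = 827.0 d.
q = Δh / Σ(b_i/K_i) = 7.86 / 827.0 = 0.009504 m/day.
In each layer the seepage velocity is v_i = q/n_i, so the layer transit time is t_i = b_i·n_i / q:
  layer 1 (coarse sand): t_1 = 5.54 × 0.30 / 0.009504 = 174.9 d
  layer 2 (fractured sandstone): t_2 = 2.51 × 0.08 / 0.009504 = 21.13 d
  layer 3 (sandy clay): t_3 = 5.98 × 0.06 / 0.009504 = 37.75 d
Total t = Σ t_i = 233.8 days = 0.6400 years.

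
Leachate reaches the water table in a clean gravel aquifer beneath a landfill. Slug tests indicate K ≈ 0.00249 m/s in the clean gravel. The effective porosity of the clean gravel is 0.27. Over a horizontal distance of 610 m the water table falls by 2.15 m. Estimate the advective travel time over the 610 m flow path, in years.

Convert K: 0.00249 m/s × 86400 = 215.1 m/day.
Hydraulic gradient i = Δh / L = 2.15 / 610 = 0.003525.
Darcy flux q = K · i = 215.1 × 0.003525 = 0.7583 m/day.
Seepage velocity v = q / n_e = 0.7583 / 0.27 = 2.808 m/day.
Travel time t = L / v = 610 / 2.808 = 217.2 days = 0.5947 years.

0.595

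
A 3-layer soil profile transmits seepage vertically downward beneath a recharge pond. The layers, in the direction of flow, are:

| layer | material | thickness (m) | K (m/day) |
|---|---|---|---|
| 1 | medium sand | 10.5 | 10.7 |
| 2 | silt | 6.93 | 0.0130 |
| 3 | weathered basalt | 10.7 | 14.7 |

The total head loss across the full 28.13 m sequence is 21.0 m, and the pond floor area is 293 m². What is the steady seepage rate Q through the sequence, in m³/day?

Flow is perpendicular to layering, so the layers act in series and the equivalent K is the thickness-weighted harmonic mean.
Total thickness L = 10.5 + 6.93 + 10.7 = 28.13 m.
Σ(b_i/K_i) = 10.5/10.7 + 6.93/0.0130 + 10.7/14.7 = 534.8 d.
K_eq = L / Σ(b_i/K_i) = 28.13 / 534.8 = 0.05260 m/day.
Q = K_eq · A · (Δh/L) = 0.05260 × 293 × (21.0/28.13) = 11.51 m³/day.

11.5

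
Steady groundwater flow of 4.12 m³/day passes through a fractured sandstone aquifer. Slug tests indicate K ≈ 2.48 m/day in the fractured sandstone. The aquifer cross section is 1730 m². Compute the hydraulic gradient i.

From Q = K·A·i, i = Q / (K·A) = 4.12 / (2.480 × 1730) = 0.0009603.

0.000960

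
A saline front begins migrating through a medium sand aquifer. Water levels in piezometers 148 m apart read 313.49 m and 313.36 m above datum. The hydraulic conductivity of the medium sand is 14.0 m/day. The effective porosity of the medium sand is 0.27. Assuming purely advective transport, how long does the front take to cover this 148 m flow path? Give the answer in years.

8.90

Hydraulic gradient i = (313.49 − 313.36) / 148 = 0.13 / 148 = 0.0008784.
Darcy flux q = K · i = 14.00 × 0.0008784 = 0.01230 m/day.
Seepage velocity v = q / n_e = 0.01230 / 0.27 = 0.04555 m/day.
Travel time t = L / v = 148 / 0.04555 = 3249 days = 8.897 years.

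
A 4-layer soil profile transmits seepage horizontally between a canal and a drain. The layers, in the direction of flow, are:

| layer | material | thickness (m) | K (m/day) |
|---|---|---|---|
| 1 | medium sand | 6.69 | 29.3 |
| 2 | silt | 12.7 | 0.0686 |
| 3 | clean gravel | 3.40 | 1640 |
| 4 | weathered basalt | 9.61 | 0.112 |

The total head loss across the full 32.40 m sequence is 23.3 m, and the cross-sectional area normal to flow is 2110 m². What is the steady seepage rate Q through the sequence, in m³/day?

181

Flow is perpendicular to layering, so the layers act in series and the equivalent K is the thickness-weighted harmonic mean.
Total thickness L = 6.69 + 12.7 + 3.40 + 9.61 = 32.40 m.
Σ(b_i/K_i) = 6.69/29.3 + 12.7/0.0686 + 3.40/1640 + 9.61/0.112 = 271.2 d.
K_eq = L / Σ(b_i/K_i) = 32.40 / 271.2 = 0.1195 m/day.
Q = K_eq · A · (Δh/L) = 0.1195 × 2110 × (23.3/32.40) = 181.3 m³/day.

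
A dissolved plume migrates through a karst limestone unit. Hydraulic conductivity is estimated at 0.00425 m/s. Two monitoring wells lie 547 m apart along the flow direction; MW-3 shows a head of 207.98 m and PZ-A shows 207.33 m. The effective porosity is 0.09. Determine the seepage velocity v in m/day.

4.85

Convert K: 0.00425 m/s × 86400 = 367.2 m/day.
Hydraulic gradient i = (207.98 − 207.33) / 547 = 0.65 / 547 = 0.001188.
Darcy flux q = K · i = 367.2 × 0.001188 = 0.4363 m/day.
Seepage velocity v = q / n_e = 0.4363 / 0.09 = 4.848 m/day.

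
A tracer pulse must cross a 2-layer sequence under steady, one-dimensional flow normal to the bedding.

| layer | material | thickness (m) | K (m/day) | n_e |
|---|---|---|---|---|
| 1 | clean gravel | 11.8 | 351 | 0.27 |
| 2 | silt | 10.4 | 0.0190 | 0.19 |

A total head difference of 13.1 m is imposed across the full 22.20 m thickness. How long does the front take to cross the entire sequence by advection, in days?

With flow normal to the layers, continuity requires the same specific discharge q through every layer.
Σ(b_i/K_i) = 11.8/351 + 10.4/0.0190 = 547.4 d.
q = Δh / Σ(b_i/K_i) = 13.1 / 547.4 = 0.02393 m/day.
In each layer the seepage velocity is v_i = q/n_i, so the layer transit time is t_i = b_i·n_i / q:
  layer 1 (clean gravel): t_1 = 11.8 × 0.27 / 0.02393 = 133.1 d
  layer 2 (silt): t_2 = 10.4 × 0.19 / 0.02393 = 82.57 d
Total t = Σ t_i = 215.7 days.

216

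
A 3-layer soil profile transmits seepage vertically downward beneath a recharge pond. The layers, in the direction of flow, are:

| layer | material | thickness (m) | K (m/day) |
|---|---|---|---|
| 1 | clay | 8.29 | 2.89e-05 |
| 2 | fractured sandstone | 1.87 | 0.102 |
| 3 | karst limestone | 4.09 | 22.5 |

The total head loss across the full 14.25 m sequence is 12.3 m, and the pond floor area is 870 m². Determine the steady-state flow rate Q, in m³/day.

0.0373

Flow is perpendicular to layering, so the layers act in series and the equivalent K is the thickness-weighted harmonic mean.
Total thickness L = 8.29 + 1.87 + 4.09 = 14.25 m.
Σ(b_i/K_i) = 8.29/2.89e-05 + 1.87/0.102 + 4.09/22.5 = 2.869e+05 d.
K_eq = L / Σ(b_i/K_i) = 14.25 / 2.869e+05 = 4.967e-05 m/day.
Q = K_eq · A · (Δh/L) = 4.967e-05 × 870 × (12.3/14.25) = 0.03730 m³/day.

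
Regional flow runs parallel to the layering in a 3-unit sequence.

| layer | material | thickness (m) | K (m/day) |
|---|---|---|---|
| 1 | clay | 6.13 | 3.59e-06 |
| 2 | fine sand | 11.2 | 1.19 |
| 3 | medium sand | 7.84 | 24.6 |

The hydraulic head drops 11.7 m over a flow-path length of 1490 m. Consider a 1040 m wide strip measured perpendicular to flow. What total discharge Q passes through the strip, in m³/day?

1680

Flow is parallel to layering, so each bed carries its own Darcy discharge and the transmissivities add.
Σ(K_i·b_i) = 3.59e-06×6.13 + 1.19×11.2 + 24.6×7.84 = 206.2 m²/day.
Hydraulic gradient i = Δh / L = 11.7 / 1490 = 0.007852.
Q = Σ(K_i·b_i) · W · i = 206.2 × 1040 × 0.007852 = 1684 m³/day.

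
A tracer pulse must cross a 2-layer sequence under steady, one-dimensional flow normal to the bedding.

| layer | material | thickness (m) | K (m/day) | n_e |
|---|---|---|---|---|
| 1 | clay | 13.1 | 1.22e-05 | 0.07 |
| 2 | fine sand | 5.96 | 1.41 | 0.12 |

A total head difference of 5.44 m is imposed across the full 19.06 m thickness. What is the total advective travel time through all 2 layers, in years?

With flow normal to the layers, continuity requires the same specific discharge q through every layer.
Σ(b_i/K_i) = 13.1/1.22e-05 + 5.96/1.41 = 1.074e+06 d.
q = Δh / Σ(b_i/K_i) = 5.44 / 1.074e+06 = 5.066e-06 m/day.
In each layer the seepage velocity is v_i = q/n_i, so the layer transit time is t_i = b_i·n_i / q:
  layer 1 (clay): t_1 = 13.1 × 0.07 / 5.066e-06 = 1.810e+05 d
  layer 2 (fine sand): t_2 = 5.96 × 0.12 / 5.066e-06 = 1.412e+05 d
Total t = Σ t_i = 3.222e+05 days = 882.1 years.

882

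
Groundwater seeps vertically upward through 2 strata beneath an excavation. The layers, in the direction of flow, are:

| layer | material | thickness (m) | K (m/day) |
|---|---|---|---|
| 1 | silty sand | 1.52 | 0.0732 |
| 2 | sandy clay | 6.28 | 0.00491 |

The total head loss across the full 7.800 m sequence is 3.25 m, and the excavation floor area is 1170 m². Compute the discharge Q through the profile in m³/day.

Flow is perpendicular to layering, so the layers act in series and the equivalent K is the thickness-weighted harmonic mean.
Total thickness L = 1.52 + 6.28 = 7.800 m.
Σ(b_i/K_i) = 1.52/0.0732 + 6.28/0.00491 = 1300 d.
K_eq = L / Σ(b_i/K_i) = 7.800 / 1300 = 0.006001 m/day.
Q = K_eq · A · (Δh/L) = 0.006001 × 1170 × (3.25/7.800) = 2.925 m³/day.

2.93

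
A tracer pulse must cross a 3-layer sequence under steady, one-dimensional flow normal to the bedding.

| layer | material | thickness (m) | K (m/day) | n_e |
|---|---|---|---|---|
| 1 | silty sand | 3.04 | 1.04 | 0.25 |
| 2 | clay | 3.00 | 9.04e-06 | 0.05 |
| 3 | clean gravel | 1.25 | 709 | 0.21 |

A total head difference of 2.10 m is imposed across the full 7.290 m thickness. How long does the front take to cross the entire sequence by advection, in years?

507

With flow normal to the layers, continuity requires the same specific discharge q through every layer.
Σ(b_i/K_i) = 3.04/1.04 + 3.00/9.04e-06 + 1.25/709 = 3.319e+05 d.
q = Δh / Σ(b_i/K_i) = 2.10 / 3.319e+05 = 6.328e-06 m/day.
In each layer the seepage velocity is v_i = q/n_i, so the layer transit time is t_i = b_i·n_i / q:
  layer 1 (silty sand): t_1 = 3.04 × 0.25 / 6.328e-06 = 1.201e+05 d
  layer 2 (clay): t_2 = 3.00 × 0.05 / 6.328e-06 = 23704 d
  layer 3 (clean gravel): t_3 = 1.25 × 0.21 / 6.328e-06 = 41483 d
Total t = Σ t_i = 1.853e+05 days = 507.3 years.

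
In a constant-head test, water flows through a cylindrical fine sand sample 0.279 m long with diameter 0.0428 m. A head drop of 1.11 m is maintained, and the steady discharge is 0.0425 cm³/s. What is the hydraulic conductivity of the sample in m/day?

Cross-sectional area A = π·(d/2)² = π × (0.0428/2)² = 0.001439 m².
Convert discharge: 0.0425 cm³/s = 4.250e-08 m³/s.
Darcy's law rearranged: K = Q·L / (A·Δh) = 4.250e-08 × 0.279 / (0.001439 × 1.11) = 7.425e-06 m/s = 0.6415 m/day.

0.642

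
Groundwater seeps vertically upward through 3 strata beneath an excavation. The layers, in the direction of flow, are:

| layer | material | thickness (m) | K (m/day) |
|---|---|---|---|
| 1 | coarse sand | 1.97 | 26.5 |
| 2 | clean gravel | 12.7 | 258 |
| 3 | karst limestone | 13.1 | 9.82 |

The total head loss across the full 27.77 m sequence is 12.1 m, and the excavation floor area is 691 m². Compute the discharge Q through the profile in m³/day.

5740

Flow is perpendicular to layering, so the layers act in series and the equivalent K is the thickness-weighted harmonic mean.
Total thickness L = 1.97 + 12.7 + 13.1 = 27.77 m.
Σ(b_i/K_i) = 1.97/26.5 + 12.7/258 + 13.1/9.82 = 1.458 d.
K_eq = L / Σ(b_i/K_i) = 27.77 / 1.458 = 19.05 m/day.
Q = K_eq · A · (Δh/L) = 19.05 × 691 × (12.1/27.77) = 5736 m³/day.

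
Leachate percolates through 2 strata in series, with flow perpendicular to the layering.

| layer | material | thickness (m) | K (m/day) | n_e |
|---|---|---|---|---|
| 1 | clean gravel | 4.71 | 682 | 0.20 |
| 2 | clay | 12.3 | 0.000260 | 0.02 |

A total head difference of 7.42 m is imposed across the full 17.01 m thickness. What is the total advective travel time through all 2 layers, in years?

20.7

With flow normal to the layers, continuity requires the same specific discharge q through every layer.
Σ(b_i/K_i) = 4.71/682 + 12.3/0.000260 = 47308 d.
q = Δh / Σ(b_i/K_i) = 7.42 / 47308 = 0.0001568 m/day.
In each layer the seepage velocity is v_i = q/n_i, so the layer transit time is t_i = b_i·n_i / q:
  layer 1 (clean gravel): t_1 = 4.71 × 0.20 / 0.0001568 = 6006 d
  layer 2 (clay): t_2 = 12.3 × 0.02 / 0.0001568 = 1568 d
Total t = Σ t_i = 7574 days = 20.74 years.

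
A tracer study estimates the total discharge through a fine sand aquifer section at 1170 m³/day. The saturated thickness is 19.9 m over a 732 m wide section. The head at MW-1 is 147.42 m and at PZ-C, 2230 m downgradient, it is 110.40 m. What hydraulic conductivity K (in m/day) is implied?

4.84

Cross-sectional area A = 732 × 19.9 = 14567 m².
Hydraulic gradient i = (147.42 − 110.40) / 2230 = 37.02 / 2230 = 0.01660.
From Q = K·A·i, K = Q / (A·i) = 1170 / (14567 × 0.01660) = 4.838 m/day.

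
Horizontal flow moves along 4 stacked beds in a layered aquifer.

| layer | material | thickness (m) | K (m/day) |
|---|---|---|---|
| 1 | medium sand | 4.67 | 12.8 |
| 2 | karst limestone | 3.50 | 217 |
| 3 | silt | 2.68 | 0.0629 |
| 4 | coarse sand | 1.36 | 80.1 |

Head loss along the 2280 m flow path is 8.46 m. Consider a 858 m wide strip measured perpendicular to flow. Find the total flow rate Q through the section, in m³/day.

2960

Flow is parallel to layering, so each bed carries its own Darcy discharge and the transmissivities add.
Σ(K_i·b_i) = 12.8×4.67 + 217×3.50 + 0.0629×2.68 + 80.1×1.36 = 928.4 m²/day.
Hydraulic gradient i = Δh / L = 8.46 / 2280 = 0.003711.
Q = Σ(K_i·b_i) · W · i = 928.4 × 858 × 0.003711 = 2956 m³/day.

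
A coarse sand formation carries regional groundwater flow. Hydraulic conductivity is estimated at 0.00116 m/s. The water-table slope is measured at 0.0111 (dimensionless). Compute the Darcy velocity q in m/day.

Convert K: 0.00116 m/s × 86400 = 100.2 m/day.
Hydraulic gradient i = 0.0111.
Specific discharge q = K · i = 100.2 × 0.01110 = 1.112 m/day.

1.11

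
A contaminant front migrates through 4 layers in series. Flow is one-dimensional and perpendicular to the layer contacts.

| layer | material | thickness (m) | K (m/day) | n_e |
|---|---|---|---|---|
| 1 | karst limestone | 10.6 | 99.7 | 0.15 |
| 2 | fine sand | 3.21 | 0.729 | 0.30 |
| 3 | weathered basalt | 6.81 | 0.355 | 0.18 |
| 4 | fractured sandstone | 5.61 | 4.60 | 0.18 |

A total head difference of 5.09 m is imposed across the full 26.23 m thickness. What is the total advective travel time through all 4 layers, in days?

With flow normal to the layers, continuity requires the same specific discharge q through every layer.
Σ(b_i/K_i) = 10.6/99.7 + 3.21/0.729 + 6.81/0.355 + 5.61/4.60 = 24.91 d.
q = Δh / Σ(b_i/K_i) = 5.09 / 24.91 = 0.2043 m/day.
In each layer the seepage velocity is v_i = q/n_i, so the layer transit time is t_i = b_i·n_i / q:
  layer 1 (karst limestone): t_1 = 10.6 × 0.15 / 0.2043 = 7.782 d
  layer 2 (fine sand): t_2 = 3.21 × 0.30 / 0.2043 = 4.713 d
  layer 3 (weathered basalt): t_3 = 6.81 × 0.18 / 0.2043 = 6.000 d
  layer 4 (fractured sandstone): t_4 = 5.61 × 0.18 / 0.2043 = 4.942 d
Total t = Σ t_i = 23.44 days.

23.4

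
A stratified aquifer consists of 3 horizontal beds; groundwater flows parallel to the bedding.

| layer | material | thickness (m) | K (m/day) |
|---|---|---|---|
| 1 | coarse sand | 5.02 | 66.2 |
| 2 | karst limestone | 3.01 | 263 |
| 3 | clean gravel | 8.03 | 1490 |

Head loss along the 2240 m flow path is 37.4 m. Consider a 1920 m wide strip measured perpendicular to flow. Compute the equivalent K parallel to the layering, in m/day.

815

Flow is parallel to layering, so each bed carries its own Darcy discharge and the transmissivities add.
Σ(K_i·b_i) = 66.2×5.02 + 263×3.01 + 1490×8.03 = 13089 m²/day.
Total thickness b = 16.06 m, so K_eq = Σ(K_i·b_i)/b = 815.0 m/day.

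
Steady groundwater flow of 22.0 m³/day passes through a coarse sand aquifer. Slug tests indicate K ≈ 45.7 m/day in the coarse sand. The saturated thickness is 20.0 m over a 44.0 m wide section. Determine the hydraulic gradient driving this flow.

0.000547

Cross-sectional area A = 44.0 × 20.0 = 880.0 m².
From Q = K·A·i, i = Q / (K·A) = 22.0 / (45.70 × 880.0) = 0.0005470.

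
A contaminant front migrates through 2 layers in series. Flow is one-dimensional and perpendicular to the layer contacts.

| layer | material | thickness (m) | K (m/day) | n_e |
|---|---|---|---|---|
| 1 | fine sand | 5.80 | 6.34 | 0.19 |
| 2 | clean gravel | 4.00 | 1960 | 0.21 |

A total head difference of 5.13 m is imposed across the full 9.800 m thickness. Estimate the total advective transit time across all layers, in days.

With flow normal to the layers, continuity requires the same specific discharge q through every layer.
Σ(b_i/K_i) = 5.80/6.34 + 4.00/1960 = 0.9169 d.
q = Δh / Σ(b_i/K_i) = 5.13 / 0.9169 = 5.595 m/day.
In each layer the seepage velocity is v_i = q/n_i, so the layer transit time is t_i = b_i·n_i / q:
  layer 1 (fine sand): t_1 = 5.80 × 0.19 / 5.595 = 0.1970 d
  layer 2 (clean gravel): t_2 = 4.00 × 0.21 / 5.595 = 0.1501 d
Total t = Σ t_i = 0.3471 days.

0.347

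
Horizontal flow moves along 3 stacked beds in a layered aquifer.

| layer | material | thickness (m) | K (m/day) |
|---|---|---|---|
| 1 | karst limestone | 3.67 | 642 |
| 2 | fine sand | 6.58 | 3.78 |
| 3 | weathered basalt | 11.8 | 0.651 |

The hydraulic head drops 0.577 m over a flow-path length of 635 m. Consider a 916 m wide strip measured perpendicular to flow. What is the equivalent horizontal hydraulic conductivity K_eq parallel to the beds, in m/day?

108

Flow is parallel to layering, so each bed carries its own Darcy discharge and the transmissivities add.
Σ(K_i·b_i) = 642×3.67 + 3.78×6.58 + 0.651×11.8 = 2389 m²/day.
Total thickness b = 22.05 m, so K_eq = Σ(K_i·b_i)/b = 108.3 m/day.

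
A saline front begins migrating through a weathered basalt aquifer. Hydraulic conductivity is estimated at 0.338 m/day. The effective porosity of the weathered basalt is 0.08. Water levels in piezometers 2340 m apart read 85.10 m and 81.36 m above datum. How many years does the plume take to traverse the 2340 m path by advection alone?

949

Hydraulic gradient i = (85.10 − 81.36) / 2340 = 3.74 / 2340 = 0.001598.
Darcy flux q = K · i = 0.3380 × 0.001598 = 0.0005402 m/day.
Seepage velocity v = q / n_e = 0.0005402 / 0.08 = 0.006753 m/day.
Travel time t = L / v = 2340 / 0.006753 = 3.465e+05 days = 948.7 years.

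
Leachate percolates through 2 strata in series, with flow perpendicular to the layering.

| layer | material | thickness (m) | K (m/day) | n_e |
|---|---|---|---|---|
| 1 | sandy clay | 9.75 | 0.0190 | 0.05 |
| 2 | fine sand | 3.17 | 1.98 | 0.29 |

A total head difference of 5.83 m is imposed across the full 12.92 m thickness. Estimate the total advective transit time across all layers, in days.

124

With flow normal to the layers, continuity requires the same specific discharge q through every layer.
Σ(b_i/K_i) = 9.75/0.0190 + 3.17/1.98 = 514.8 d.
q = Δh / Σ(b_i/K_i) = 5.83 / 514.8 = 0.01133 m/day.
In each layer the seepage velocity is v_i = q/n_i, so the layer transit time is t_i = b_i·n_i / q:
  layer 1 (sandy clay): t_1 = 9.75 × 0.05 / 0.01133 = 43.04 d
  layer 2 (fine sand): t_2 = 3.17 × 0.29 / 0.01133 = 81.17 d
Total t = Σ t_i = 124.2 days.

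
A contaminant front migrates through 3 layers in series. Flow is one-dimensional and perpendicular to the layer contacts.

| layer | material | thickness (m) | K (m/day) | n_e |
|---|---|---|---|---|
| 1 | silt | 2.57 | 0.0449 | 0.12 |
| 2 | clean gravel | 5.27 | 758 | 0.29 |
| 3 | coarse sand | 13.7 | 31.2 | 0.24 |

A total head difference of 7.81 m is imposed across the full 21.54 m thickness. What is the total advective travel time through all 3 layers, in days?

37.9

With flow normal to the layers, continuity requires the same specific discharge q through every layer.
Σ(b_i/K_i) = 2.57/0.0449 + 5.27/758 + 13.7/31.2 = 57.68 d.
q = Δh / Σ(b_i/K_i) = 7.81 / 57.68 = 0.1354 m/day.
In each layer the seepage velocity is v_i = q/n_i, so the layer transit time is t_i = b_i·n_i / q:
  layer 1 (silt): t_1 = 2.57 × 0.12 / 0.1354 = 2.278 d
  layer 2 (clean gravel): t_2 = 5.27 × 0.29 / 0.1354 = 11.29 d
  layer 3 (coarse sand): t_3 = 13.7 × 0.24 / 0.1354 = 24.29 d
Total t = Σ t_i = 37.85 days.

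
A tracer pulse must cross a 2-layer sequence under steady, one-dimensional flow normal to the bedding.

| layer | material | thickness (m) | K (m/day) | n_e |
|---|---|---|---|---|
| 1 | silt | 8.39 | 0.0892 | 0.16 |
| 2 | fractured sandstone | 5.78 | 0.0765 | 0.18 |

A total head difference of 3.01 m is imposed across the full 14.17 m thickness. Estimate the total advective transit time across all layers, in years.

0.368

With flow normal to the layers, continuity requires the same specific discharge q through every layer.
Σ(b_i/K_i) = 8.39/0.0892 + 5.78/0.0765 = 169.6 d.
q = Δh / Σ(b_i/K_i) = 3.01 / 169.6 = 0.01775 m/day.
In each layer the seepage velocity is v_i = q/n_i, so the layer transit time is t_i = b_i·n_i / q:
  layer 1 (silt): t_1 = 8.39 × 0.16 / 0.01775 = 75.64 d
  layer 2 (fractured sandstone): t_2 = 5.78 × 0.18 / 0.01775 = 58.63 d
Total t = Σ t_i = 134.3 days = 0.3676 years.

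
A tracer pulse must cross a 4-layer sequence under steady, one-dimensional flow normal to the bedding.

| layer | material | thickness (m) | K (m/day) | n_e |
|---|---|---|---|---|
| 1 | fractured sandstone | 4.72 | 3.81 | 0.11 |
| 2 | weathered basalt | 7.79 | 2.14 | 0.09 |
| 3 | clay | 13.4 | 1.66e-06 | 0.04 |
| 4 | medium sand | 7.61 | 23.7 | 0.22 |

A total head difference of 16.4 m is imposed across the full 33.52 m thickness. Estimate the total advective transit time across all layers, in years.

4620

With flow normal to the layers, continuity requires the same specific discharge q through every layer.
Σ(b_i/K_i) = 4.72/3.81 + 7.79/2.14 + 13.4/1.66e-06 + 7.61/23.7 = 8.072e+06 d.
q = Δh / Σ(b_i/K_i) = 16.4 / 8.072e+06 = 2.032e-06 m/day.
In each layer the seepage velocity is v_i = q/n_i, so the layer transit time is t_i = b_i·n_i / q:
  layer 1 (fractured sandstone): t_1 = 4.72 × 0.11 / 2.032e-06 = 2.556e+05 d
  layer 2 (weathered basalt): t_2 = 7.79 × 0.09 / 2.032e-06 = 3.451e+05 d
  layer 3 (clay): t_3 = 13.4 × 0.04 / 2.032e-06 = 2.638e+05 d
  layer 4 (medium sand): t_4 = 7.61 × 0.22 / 2.032e-06 = 8.241e+05 d
Total t = Σ t_i = 1.689e+06 days = 4623 years.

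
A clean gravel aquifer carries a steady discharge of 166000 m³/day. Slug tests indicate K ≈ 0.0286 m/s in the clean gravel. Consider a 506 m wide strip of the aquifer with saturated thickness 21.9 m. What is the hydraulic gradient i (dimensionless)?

0.00606

Convert K: 0.0286 m/s × 86400 = 2471 m/day.
Cross-sectional area A = 506 × 21.9 = 11081 m².
From Q = K·A·i, i = Q / (K·A) = 166000 / (2471 × 11081) = 0.006062.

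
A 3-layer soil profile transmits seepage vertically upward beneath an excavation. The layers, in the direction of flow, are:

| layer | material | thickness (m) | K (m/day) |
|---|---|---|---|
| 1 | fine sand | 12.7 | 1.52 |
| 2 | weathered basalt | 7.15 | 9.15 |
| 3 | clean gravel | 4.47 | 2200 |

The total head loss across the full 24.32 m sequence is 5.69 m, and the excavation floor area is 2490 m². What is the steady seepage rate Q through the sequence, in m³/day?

1550

Flow is perpendicular to layering, so the layers act in series and the equivalent K is the thickness-weighted harmonic mean.
Total thickness L = 12.7 + 7.15 + 4.47 = 24.32 m.
Σ(b_i/K_i) = 12.7/1.52 + 7.15/9.15 + 4.47/2200 = 9.139 d.
K_eq = L / Σ(b_i/K_i) = 24.32 / 9.139 = 2.661 m/day.
Q = K_eq · A · (Δh/L) = 2.661 × 2490 × (5.69/24.32) = 1550 m³/day.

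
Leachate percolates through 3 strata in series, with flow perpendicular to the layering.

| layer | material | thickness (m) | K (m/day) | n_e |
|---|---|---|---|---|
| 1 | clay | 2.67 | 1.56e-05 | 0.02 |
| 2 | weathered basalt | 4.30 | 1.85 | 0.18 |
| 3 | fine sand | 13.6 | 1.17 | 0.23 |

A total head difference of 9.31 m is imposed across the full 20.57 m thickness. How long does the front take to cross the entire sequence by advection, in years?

199

With flow normal to the layers, continuity requires the same specific discharge q through every layer.
Σ(b_i/K_i) = 2.67/1.56e-05 + 4.30/1.85 + 13.6/1.17 = 1.712e+05 d.
q = Δh / Σ(b_i/K_i) = 9.31 / 1.712e+05 = 5.439e-05 m/day.
In each layer the seepage velocity is v_i = q/n_i, so the layer transit time is t_i = b_i·n_i / q:
  layer 1 (clay): t_1 = 2.67 × 0.02 / 5.439e-05 = 981.8 d
  layer 2 (weathered basalt): t_2 = 4.30 × 0.18 / 5.439e-05 = 14230 d
  layer 3 (fine sand): t_3 = 13.6 × 0.23 / 5.439e-05 = 57509 d
Total t = Σ t_i = 72721 days = 199.1 years.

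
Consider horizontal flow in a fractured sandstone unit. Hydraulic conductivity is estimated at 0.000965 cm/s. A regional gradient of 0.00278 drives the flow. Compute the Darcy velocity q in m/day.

0.00232

Convert K: 0.000965 cm/s × 864 = 0.8338 m/day.
Hydraulic gradient i = 0.00278.
Specific discharge q = K · i = 0.8338 × 0.002780 = 0.002318 m/day.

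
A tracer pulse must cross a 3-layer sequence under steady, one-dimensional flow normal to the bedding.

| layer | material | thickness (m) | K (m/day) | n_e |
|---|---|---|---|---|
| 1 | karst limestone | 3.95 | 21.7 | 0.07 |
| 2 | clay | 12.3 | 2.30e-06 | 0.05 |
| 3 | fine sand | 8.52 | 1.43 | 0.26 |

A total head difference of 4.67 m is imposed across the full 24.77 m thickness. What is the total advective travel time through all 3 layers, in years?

With flow normal to the layers, continuity requires the same specific discharge q through every layer.
Σ(b_i/K_i) = 3.95/21.7 + 12.3/2.30e-06 + 8.52/1.43 = 5.348e+06 d.
q = Δh / Σ(b_i/K_i) = 4.67 / 5.348e+06 = 8.733e-07 m/day.
In each layer the seepage velocity is v_i = q/n_i, so the layer transit time is t_i = b_i·n_i / q:
  layer 1 (karst limestone): t_1 = 3.95 × 0.07 / 8.733e-07 = 3.166e+05 d
  layer 2 (clay): t_2 = 12.3 × 0.05 / 8.733e-07 = 7.043e+05 d
  layer 3 (fine sand): t_3 = 8.52 × 0.26 / 8.733e-07 = 2.537e+06 d
Total t = Σ t_i = 3.558e+06 days = 9740 years.

9740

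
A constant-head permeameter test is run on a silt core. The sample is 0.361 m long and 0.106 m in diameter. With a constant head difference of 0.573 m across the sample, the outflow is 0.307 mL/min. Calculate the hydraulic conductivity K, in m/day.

Cross-sectional area A = π·(d/2)² = π × (0.106/2)² = 0.008825 m².
Convert discharge: 0.307 mL/min = 5.117e-09 m³/s.
Darcy's law rearranged: K = Q·L / (A·Δh) = 5.117e-09 × 0.361 / (0.008825 × 0.573) = 3.653e-07 m/s = 0.03156 m/day.

0.0316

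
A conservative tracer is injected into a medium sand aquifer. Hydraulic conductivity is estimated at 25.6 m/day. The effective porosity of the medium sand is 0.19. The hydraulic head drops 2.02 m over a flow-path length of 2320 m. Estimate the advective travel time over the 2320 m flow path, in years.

Hydraulic gradient i = Δh / L = 2.02 / 2320 = 0.0008707.
Darcy flux q = K · i = 25.60 × 0.0008707 = 0.02229 m/day.
Seepage velocity v = q / n_e = 0.02229 / 0.19 = 0.1173 m/day.
Travel time t = L / v = 2320 / 0.1173 = 19776 days = 54.14 years.

54.1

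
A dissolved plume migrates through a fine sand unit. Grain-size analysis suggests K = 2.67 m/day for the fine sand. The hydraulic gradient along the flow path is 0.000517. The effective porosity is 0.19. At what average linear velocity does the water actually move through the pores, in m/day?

Hydraulic gradient i = 0.000517.
Darcy flux q = K · i = 2.670 × 0.0005170 = 0.001380 m/day.
Seepage velocity v = q / n_e = 0.001380 / 0.19 = 0.007265 m/day.

0.00727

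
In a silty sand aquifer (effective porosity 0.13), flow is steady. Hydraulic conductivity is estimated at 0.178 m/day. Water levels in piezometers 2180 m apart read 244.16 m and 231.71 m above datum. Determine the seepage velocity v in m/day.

0.00782

Hydraulic gradient i = (244.16 − 231.71) / 2180 = 12.45 / 2180 = 0.005711.
Darcy flux q = K · i = 0.1780 × 0.005711 = 0.001017 m/day.
Seepage velocity v = q / n_e = 0.001017 / 0.13 = 0.007820 m/day.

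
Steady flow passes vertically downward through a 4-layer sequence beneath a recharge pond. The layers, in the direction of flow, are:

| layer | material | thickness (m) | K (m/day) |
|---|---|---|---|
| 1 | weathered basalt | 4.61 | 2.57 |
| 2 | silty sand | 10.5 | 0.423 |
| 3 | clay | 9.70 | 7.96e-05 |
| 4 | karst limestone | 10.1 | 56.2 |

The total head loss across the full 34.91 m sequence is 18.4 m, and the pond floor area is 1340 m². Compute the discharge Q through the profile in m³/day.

0.202

Flow is perpendicular to layering, so the layers act in series and the equivalent K is the thickness-weighted harmonic mean.
Total thickness L = 4.61 + 10.5 + 9.70 + 10.1 = 34.91 m.
Σ(b_i/K_i) = 4.61/2.57 + 10.5/0.423 + 9.70/7.96e-05 + 10.1/56.2 = 1.219e+05 d.
K_eq = L / Σ(b_i/K_i) = 34.91 / 1.219e+05 = 0.0002864 m/day.
Q = K_eq · A · (Δh/L) = 0.0002864 × 1340 × (18.4/34.91) = 0.2023 m³/day.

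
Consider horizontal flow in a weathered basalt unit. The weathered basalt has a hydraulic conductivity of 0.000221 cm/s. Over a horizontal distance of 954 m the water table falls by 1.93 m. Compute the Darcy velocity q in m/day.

Convert K: 0.000221 cm/s × 864 = 0.1909 m/day.
Hydraulic gradient i = Δh / L = 1.93 / 954 = 0.002023.
Specific discharge q = K · i = 0.1909 × 0.002023 = 0.0003863 m/day.

0.000386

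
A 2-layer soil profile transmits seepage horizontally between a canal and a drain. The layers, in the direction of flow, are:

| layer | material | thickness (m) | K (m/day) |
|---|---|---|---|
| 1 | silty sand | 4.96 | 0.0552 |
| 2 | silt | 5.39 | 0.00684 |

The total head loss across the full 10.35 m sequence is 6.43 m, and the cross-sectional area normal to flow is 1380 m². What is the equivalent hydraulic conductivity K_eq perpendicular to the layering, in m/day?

Flow is perpendicular to layering, so the layers act in series and the equivalent K is the thickness-weighted harmonic mean.
Total thickness L = 4.96 + 5.39 = 10.35 m.
Σ(b_i/K_i) = 4.96/0.0552 + 5.39/0.00684 = 877.9 d.
K_eq = L / Σ(b_i/K_i) = 10.35 / 877.9 = 0.01179 m/day.

0.0118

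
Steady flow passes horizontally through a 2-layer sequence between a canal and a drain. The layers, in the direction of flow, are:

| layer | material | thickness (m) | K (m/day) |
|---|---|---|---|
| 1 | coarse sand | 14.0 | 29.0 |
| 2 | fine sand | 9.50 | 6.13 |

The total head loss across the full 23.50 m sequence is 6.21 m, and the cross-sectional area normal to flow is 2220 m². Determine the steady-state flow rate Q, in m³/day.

6780

Flow is perpendicular to layering, so the layers act in series and the equivalent K is the thickness-weighted harmonic mean.
Total thickness L = 14.0 + 9.50 = 23.50 m.
Σ(b_i/K_i) = 14.0/29.0 + 9.50/6.13 = 2.033 d.
K_eq = L / Σ(b_i/K_i) = 23.50 / 2.033 = 11.56 m/day.
Q = K_eq · A · (Δh/L) = 11.56 × 2220 × (6.21/23.50) = 6783 m³/day.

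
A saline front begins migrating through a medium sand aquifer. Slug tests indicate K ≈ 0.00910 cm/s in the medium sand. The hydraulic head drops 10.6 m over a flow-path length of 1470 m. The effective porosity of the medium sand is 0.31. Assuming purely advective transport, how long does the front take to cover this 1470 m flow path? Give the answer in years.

Convert K: 0.00910 cm/s × 864 = 7.862 m/day.
Hydraulic gradient i = Δh / L = 10.6 / 1470 = 0.007211.
Darcy flux q = K · i = 7.862 × 0.007211 = 0.05669 m/day.
Seepage velocity v = q / n_e = 0.05669 / 0.31 = 0.1829 m/day.
Travel time t = L / v = 1470 / 0.1829 = 8038 days = 22.01 years.

22.0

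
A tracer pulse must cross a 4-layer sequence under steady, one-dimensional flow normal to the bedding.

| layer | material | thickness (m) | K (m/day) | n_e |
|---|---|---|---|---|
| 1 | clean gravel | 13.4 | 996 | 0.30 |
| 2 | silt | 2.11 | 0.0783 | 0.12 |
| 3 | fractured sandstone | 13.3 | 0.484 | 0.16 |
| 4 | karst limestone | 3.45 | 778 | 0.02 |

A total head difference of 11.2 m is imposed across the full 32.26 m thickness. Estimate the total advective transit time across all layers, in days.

31.5

With flow normal to the layers, continuity requires the same specific discharge q through every layer.
Σ(b_i/K_i) = 13.4/996 + 2.11/0.0783 + 13.3/0.484 + 3.45/778 = 54.44 d.
q = Δh / Σ(b_i/K_i) = 11.2 / 54.44 = 0.2057 m/day.
In each layer the seepage velocity is v_i = q/n_i, so the layer transit time is t_i = b_i·n_i / q:
  layer 1 (clean gravel): t_1 = 13.4 × 0.30 / 0.2057 = 19.54 d
  layer 2 (silt): t_2 = 2.11 × 0.12 / 0.2057 = 1.231 d
  layer 3 (fractured sandstone): t_3 = 13.3 × 0.16 / 0.2057 = 10.34 d
  layer 4 (karst limestone): t_4 = 3.45 × 0.02 / 0.2057 = 0.3354 d
Total t = Σ t_i = 31.45 days.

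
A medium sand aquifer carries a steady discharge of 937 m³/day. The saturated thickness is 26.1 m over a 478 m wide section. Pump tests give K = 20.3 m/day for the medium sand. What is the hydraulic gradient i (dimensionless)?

0.00370

Cross-sectional area A = 478 × 26.1 = 12476 m².
From Q = K·A·i, i = Q / (K·A) = 937 / (20.30 × 12476) = 0.003700.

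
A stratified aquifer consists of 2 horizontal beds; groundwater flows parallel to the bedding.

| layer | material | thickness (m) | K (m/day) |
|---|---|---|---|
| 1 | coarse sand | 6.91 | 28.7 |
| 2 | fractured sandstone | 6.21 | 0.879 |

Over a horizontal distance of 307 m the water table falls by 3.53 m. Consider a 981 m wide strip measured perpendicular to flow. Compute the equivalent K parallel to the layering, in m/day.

Flow is parallel to layering, so each bed carries its own Darcy discharge and the transmissivities add.
Σ(K_i·b_i) = 28.7×6.91 + 0.879×6.21 = 203.8 m²/day.
Total thickness b = 13.12 m, so K_eq = Σ(K_i·b_i)/b = 15.53 m/day.

15.5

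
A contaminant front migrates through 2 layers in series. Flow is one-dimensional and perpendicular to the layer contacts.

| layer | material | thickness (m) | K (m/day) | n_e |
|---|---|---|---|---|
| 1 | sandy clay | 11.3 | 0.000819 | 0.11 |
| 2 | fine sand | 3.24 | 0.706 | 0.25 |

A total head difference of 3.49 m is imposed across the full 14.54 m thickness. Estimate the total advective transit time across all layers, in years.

With flow normal to the layers, continuity requires the same specific discharge q through every layer.
Σ(b_i/K_i) = 11.3/0.000819 + 3.24/0.706 = 13802 d.
q = Δh / Σ(b_i/K_i) = 3.49 / 13802 = 0.0002529 m/day.
In each layer the seepage velocity is v_i = q/n_i, so the layer transit time is t_i = b_i·n_i / q:
  layer 1 (sandy clay): t_1 = 11.3 × 0.11 / 0.0002529 = 4916 d
  layer 2 (fine sand): t_2 = 3.24 × 0.25 / 0.0002529 = 3203 d
Total t = Σ t_i = 8119 days = 22.23 years.

22.2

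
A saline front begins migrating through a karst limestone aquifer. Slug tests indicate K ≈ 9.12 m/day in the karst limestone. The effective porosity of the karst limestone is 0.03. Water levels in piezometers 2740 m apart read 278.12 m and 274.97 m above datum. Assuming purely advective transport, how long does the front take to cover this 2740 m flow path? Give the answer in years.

21.5

Hydraulic gradient i = (278.12 − 274.97) / 2740 = 3.15 / 2740 = 0.001150.
Darcy flux q = K · i = 9.120 × 0.001150 = 0.01048 m/day.
Seepage velocity v = q / n_e = 0.01048 / 0.03 = 0.3495 m/day.
Travel time t = L / v = 2740 / 0.3495 = 7840 days = 21.46 years.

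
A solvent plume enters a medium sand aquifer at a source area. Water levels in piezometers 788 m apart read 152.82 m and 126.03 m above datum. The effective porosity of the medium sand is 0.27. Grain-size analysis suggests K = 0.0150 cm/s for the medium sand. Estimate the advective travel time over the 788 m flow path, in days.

483

Convert K: 0.0150 cm/s × 864 = 12.96 m/day.
Hydraulic gradient i = (152.82 − 126.03) / 788 = 26.79 / 788 = 0.03400.
Darcy flux q = K · i = 12.96 × 0.03400 = 0.4406 m/day.
Seepage velocity v = q / n_e = 0.4406 / 0.27 = 1.632 m/day.
Travel time t = L / v = 788 / 1.632 = 482.9 days.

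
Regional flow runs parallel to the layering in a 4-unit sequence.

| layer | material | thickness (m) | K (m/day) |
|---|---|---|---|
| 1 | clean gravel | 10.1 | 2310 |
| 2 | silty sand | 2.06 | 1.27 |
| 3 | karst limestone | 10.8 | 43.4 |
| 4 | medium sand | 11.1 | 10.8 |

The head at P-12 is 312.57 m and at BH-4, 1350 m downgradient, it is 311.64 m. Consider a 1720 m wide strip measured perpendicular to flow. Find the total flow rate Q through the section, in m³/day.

Flow is parallel to layering, so each bed carries its own Darcy discharge and the transmissivities add.
Σ(K_i·b_i) = 2310×10.1 + 1.27×2.06 + 43.4×10.8 + 10.8×11.1 = 23922 m²/day.
Hydraulic gradient i = (312.57 − 311.64) / 1350 = 0.93 / 1350 = 0.0006889.
Q = Σ(K_i·b_i) · W · i = 23922 × 1720 × 0.0006889 = 28345 m³/day.

28300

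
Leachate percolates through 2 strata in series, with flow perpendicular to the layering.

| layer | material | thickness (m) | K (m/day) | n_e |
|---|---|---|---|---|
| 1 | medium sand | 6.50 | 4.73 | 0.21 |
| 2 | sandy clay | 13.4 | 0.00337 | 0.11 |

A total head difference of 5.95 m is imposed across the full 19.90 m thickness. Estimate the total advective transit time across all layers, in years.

5.20

With flow normal to the layers, continuity requires the same specific discharge q through every layer.
Σ(b_i/K_i) = 6.50/4.73 + 13.4/0.00337 = 3978 d.
q = Δh / Σ(b_i/K_i) = 5.95 / 3978 = 0.001496 m/day.
In each layer the seepage velocity is v_i = q/n_i, so the layer transit time is t_i = b_i·n_i / q:
  layer 1 (medium sand): t_1 = 6.50 × 0.21 / 0.001496 = 912.5 d
  layer 2 (sandy clay): t_2 = 13.4 × 0.11 / 0.001496 = 985.4 d
Total t = Σ t_i = 1898 days = 5.196 years.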